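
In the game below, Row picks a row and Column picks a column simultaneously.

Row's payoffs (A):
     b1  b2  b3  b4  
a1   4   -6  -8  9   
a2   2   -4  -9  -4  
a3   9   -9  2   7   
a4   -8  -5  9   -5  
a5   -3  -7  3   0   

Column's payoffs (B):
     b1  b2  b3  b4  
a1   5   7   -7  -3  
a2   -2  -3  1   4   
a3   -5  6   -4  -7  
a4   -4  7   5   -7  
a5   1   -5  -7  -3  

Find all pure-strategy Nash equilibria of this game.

None

Check mutual best responses: a cell is a NE iff neither player can gain by unilaterally deviating.
Row's best responses — vs b1: a3 (payoff 9); vs b2: a2 (payoff -4); vs b3: a4 (payoff 9); vs b4: a1 (payoff 9).
Column's best responses — vs a1: b2 (payoff 7); vs a2: b4 (payoff 4); vs a3: b2 (payoff 6); vs a4: b2 (payoff 7); vs a5: b1 (payoff 1).
No cell has both players best-responding. For instance, Row's best reply to b3 is a4, but against a4 Column prefers b2 over b3.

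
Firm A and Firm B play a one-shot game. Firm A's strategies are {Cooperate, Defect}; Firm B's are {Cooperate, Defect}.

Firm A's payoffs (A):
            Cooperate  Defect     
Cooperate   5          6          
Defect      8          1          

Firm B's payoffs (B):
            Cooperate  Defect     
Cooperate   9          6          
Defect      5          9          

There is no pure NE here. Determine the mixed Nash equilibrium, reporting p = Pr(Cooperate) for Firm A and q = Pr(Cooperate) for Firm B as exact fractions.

In a mixed NE each player is indifferent between their pure strategies, so the opponent's mix sets the indifference.
Firm B indifferent between Cooperate and Defect: p·9 + (1−p)·5 = p·6 + (1−p)·9 ⟹ 5 + 4p = 9 + (-3)p ⟹ p = 4/7.
Firm A indifferent between Cooperate and Defect: q·5 + (1−q)·6 = q·8 + (1−q)·1 ⟹ 6 + (-1)q = 1 + 7q ⟹ q = 5/8.

p = 4/7, q = 5/8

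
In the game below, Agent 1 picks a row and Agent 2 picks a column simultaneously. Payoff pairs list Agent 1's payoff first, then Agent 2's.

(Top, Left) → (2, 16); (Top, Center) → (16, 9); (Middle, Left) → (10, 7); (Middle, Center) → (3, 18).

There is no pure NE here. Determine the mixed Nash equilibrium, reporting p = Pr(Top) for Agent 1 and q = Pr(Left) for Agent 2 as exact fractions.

p = 11/18, q = 13/21

In a mixed NE each player is indifferent between their pure strategies, so the opponent's mix sets the indifference.
Agent 2 indifferent between Left and Center: p·16 + (1−p)·7 = p·9 + (1−p)·18 ⟹ 7 + 9p = 18 + (-9)p ⟹ p = 11/18.
Agent 1 indifferent between Top and Middle: q·2 + (1−q)·16 = q·10 + (1−q)·3 ⟹ 16 + (-14)q = 3 + 7q ⟹ q = 13/21.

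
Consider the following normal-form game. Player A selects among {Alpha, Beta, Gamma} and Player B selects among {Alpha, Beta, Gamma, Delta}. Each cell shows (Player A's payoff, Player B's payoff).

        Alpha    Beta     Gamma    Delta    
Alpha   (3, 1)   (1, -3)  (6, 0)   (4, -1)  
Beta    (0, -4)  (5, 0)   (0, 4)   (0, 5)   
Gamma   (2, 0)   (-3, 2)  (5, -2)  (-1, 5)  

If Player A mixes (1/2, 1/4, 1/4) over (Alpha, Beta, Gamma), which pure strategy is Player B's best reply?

Player B's best reply maximizes expected payoff against the mix.
Alpha: (1/2)·1 + (1/4)·(-4) + (1/4)·0 = -1/2
Beta: (1/2)·(-3) + (1/4)·0 + (1/4)·2 = -1
Gamma: (1/2)·0 + (1/4)·4 + (1/4)·(-2) = 1/2
Delta: (1/2)·(-1) + (1/4)·5 + (1/4)·5 = 2
Highest expected payoff is 2, from Delta.

Delta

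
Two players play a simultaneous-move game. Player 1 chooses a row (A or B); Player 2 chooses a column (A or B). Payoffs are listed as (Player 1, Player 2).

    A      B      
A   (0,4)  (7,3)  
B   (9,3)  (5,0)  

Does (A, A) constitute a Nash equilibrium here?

Holding Player 2 at A: Player 1 gets 0 from A but could get 9 by switching to B. Player 1 has a profitable deviation.

No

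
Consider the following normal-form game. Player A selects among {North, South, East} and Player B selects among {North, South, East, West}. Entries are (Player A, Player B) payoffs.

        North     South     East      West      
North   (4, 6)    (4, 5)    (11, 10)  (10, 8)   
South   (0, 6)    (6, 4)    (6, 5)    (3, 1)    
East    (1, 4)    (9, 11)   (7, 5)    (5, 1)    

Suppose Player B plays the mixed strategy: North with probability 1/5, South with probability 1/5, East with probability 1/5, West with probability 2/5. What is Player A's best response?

North

Player A's best reply maximizes expected payoff against the mix.
North: (1/5)·4 + (1/5)·4 + (1/5)·11 + (2/5)·10 = 39/5
South: (1/5)·0 + (1/5)·6 + (1/5)·6 + (2/5)·3 = 18/5
East: (1/5)·1 + (1/5)·9 + (1/5)·7 + (2/5)·5 = 27/5
Highest expected payoff is 39/5, from North.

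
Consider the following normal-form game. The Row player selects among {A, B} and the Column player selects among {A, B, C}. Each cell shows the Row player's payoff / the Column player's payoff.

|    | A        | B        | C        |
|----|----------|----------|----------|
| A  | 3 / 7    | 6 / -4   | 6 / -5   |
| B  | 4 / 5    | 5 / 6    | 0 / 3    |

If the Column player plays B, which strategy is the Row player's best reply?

With the Column player fixed at B, the Row player's payoffs are: A → 6, B → 5.
The maximum is 6, achieved by A.

A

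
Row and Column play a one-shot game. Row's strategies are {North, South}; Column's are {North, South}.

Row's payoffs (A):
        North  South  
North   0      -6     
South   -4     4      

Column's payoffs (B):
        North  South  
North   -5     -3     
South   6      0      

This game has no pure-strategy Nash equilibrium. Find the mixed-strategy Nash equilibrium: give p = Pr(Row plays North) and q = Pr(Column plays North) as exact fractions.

In a mixed NE each player is indifferent between their pure strategies, so the opponent's mix sets the indifference.
Column indifferent between North and South: p·(-5) + (1−p)·6 = p·(-3) + (1−p)·0 ⟹ 6 + (-11)p = 0 + (-3)p ⟹ p = 3/4.
Row indifferent between North and South: q·0 + (1−q)·(-6) = q·(-4) + (1−q)·4 ⟹ (-6) + 6q = 4 + (-8)q ⟹ q = 5/7.

p = 3/4, q = 5/7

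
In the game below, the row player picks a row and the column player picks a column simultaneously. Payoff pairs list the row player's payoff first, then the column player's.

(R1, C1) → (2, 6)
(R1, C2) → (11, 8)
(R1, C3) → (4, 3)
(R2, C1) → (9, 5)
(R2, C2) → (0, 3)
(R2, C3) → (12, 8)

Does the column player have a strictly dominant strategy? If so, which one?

No strictly dominant strategy

A strategy is strictly dominant if it gives the column player a strictly higher payoff than every other strategy, against every choice by the opponent.
C1 is not dominant: against R1, C2 gives 8 > 6.
C2 is not dominant: against R2, C1 gives 5 > 3.
C3 is not dominant: against R1, C1 gives 6 > 3.
No single strategy is best against every opponent action.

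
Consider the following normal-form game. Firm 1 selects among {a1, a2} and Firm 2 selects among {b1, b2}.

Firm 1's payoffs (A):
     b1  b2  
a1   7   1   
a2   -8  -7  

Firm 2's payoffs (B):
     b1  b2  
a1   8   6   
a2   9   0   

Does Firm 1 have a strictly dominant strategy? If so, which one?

A strategy is strictly dominant if it gives Firm 1 a strictly higher payoff than every other strategy, against every choice by the opponent.
a1 strictly dominates: vs b1: 7 > -8; vs b2: 1 > -7.

a1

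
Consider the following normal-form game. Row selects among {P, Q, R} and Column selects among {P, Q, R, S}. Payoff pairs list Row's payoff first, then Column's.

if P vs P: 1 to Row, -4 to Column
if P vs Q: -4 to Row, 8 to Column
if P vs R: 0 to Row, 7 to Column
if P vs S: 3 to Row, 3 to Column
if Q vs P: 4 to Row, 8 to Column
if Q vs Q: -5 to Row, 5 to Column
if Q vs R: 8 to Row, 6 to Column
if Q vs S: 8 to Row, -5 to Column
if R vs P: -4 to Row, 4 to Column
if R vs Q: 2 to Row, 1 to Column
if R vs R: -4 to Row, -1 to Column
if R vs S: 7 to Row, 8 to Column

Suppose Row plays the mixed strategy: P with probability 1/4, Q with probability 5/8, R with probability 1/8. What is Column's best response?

R

Compute Column's expected payoff from each pure strategy against the given mix.
P: (1/4)·(-4) + (5/8)·8 + (1/8)·4 = 9/2
Q: (1/4)·8 + (5/8)·5 + (1/8)·1 = 21/4
R: (1/4)·7 + (5/8)·6 + (1/8)·(-1) = 43/8
S: (1/4)·3 + (5/8)·(-5) + (1/8)·8 = -11/8
Highest expected payoff is 43/8, from R.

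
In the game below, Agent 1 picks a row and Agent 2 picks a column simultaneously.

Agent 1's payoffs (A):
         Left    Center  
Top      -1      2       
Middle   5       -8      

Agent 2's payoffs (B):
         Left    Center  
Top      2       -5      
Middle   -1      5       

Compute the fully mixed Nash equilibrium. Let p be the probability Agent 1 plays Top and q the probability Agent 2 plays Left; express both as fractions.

In a mixed NE each player is indifferent between their pure strategies, so the opponent's mix sets the indifference.
Agent 2 indifferent between Left and Center: p·2 + (1−p)·(-1) = p·(-5) + (1−p)·5 ⟹ (-1) + 3p = 5 + (-10)p ⟹ p = 6/13.
Agent 1 indifferent between Top and Middle: q·(-1) + (1−q)·2 = q·5 + (1−q)·(-8) ⟹ 2 + (-3)q = (-8) + 13q ⟹ q = 5/8.

p = 6/13, q = 5/8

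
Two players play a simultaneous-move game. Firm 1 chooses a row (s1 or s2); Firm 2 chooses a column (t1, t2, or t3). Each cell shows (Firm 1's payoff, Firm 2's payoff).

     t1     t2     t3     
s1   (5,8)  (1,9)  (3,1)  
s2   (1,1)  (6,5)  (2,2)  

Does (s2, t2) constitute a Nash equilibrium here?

Holding Firm 2 at t2: Firm 1 gets 6 from s2, versus 1 from s1. No profitable deviation for Firm 1.
Holding Firm 1 at s2: Firm 2 gets 5 from t2, versus 1 from t1, 2 from t3. No profitable deviation for Firm 2 either.

Yes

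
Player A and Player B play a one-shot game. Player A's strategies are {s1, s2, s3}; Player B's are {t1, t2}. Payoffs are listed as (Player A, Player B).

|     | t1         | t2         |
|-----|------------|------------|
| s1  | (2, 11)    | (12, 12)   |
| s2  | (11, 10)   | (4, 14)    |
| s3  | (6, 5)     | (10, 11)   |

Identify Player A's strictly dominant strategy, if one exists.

Check whether one of Player A's strategies beats all alternatives regardless of what the opponent does.
s1 is not dominant: against t1, s2 gives 11 > 2.
s2 is not dominant: against t2, s1 gives 12 > 4.
s3 is not dominant: against t1, s2 gives 11 > 6.
No single strategy is best against every opponent action.

None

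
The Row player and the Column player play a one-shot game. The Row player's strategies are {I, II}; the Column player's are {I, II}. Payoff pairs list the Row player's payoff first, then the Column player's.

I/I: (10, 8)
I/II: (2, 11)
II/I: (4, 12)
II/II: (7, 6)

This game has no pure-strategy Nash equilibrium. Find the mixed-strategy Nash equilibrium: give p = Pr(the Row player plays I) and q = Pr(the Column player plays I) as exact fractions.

In a mixed NE each player is indifferent between their pure strategies, so the opponent's mix sets the indifference.
The Column player indifferent between I and II: p·8 + (1−p)·12 = p·11 + (1−p)·6 ⟹ 12 + (-4)p = 6 + 5p ⟹ p = 2/3.
The Row player indifferent between I and II: q·10 + (1−q)·2 = q·4 + (1−q)·7 ⟹ 2 + 8q = 7 + (-3)q ⟹ q = 5/11.

p = 2/3, q = 5/11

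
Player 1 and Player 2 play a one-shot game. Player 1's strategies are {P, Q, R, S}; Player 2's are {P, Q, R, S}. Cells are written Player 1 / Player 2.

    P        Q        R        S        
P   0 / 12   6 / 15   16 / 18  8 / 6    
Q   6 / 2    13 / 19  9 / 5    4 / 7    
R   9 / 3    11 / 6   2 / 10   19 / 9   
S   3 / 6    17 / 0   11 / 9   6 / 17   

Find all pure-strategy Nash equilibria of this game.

(P, R)

Find each player's best response to every opponent strategy; NE are the intersections.
Player 1's best responses — vs P: R (payoff 9); vs Q: S (payoff 17); vs R: P (payoff 16); vs S: R (payoff 19).
Player 2's best responses — vs P: R (payoff 18); vs Q: Q (payoff 19); vs R: R (payoff 10); vs S: S (payoff 17).
The only mutual best response is (P, R); neither player gains by switching there.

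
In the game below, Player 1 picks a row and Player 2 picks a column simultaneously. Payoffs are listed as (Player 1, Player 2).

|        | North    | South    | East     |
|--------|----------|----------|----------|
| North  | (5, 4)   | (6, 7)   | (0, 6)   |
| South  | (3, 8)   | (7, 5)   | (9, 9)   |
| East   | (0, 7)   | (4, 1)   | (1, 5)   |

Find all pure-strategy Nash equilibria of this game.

Find each player's best response to every opponent strategy; NE are the intersections.
Player 1's best responses — vs North: North (payoff 5); vs South: South (payoff 7); vs East: South (payoff 9).
Player 2's best responses — vs North: South (payoff 7); vs South: East (payoff 9); vs East: North (payoff 7).
The only mutual best response is (South, East); neither player gains by switching there.

(South, East)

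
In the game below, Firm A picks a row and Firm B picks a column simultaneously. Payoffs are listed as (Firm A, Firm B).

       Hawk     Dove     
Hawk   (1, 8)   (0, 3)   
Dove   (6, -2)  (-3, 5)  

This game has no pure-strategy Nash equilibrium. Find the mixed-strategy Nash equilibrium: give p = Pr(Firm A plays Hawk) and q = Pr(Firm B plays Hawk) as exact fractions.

p = 7/12, q = 3/8

Each player's mixing probability is pinned down by making the *other* player indifferent.
Firm B indifferent between Hawk and Dove: p·8 + (1−p)·(-2) = p·3 + (1−p)·5 ⟹ (-2) + 10p = 5 + (-2)p ⟹ p = 7/12.
Firm A indifferent between Hawk and Dove: q·1 + (1−q)·0 = q·6 + (1−q)·(-3) ⟹ 0 + 1q = (-3) + 9q ⟹ q = 3/8.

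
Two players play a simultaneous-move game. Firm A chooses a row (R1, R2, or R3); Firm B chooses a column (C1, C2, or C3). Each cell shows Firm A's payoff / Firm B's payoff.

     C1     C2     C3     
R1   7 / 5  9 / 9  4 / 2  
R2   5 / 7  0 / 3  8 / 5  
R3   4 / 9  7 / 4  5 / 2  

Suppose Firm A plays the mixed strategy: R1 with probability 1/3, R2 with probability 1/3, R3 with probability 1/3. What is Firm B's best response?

Firm B's best reply maximizes expected payoff against the mix.
C1: (1/3)·5 + (1/3)·7 + (1/3)·9 = 7
C2: (1/3)·9 + (1/3)·3 + (1/3)·4 = 16/3
C3: (1/3)·2 + (1/3)·5 + (1/3)·2 = 3
Highest expected payoff is 7, from C1.

C1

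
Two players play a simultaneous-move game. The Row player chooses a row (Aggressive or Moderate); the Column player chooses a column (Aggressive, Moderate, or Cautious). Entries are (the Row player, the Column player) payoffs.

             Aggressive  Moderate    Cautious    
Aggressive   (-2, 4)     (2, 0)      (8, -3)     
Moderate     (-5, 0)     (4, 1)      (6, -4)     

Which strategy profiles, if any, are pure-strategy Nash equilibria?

Check mutual best responses: a cell is a NE iff neither player can gain by unilaterally deviating.
The Row player's best responses — vs Aggressive: Aggressive (payoff -2); vs Moderate: Moderate (payoff 4); vs Cautious: Aggressive (payoff 8).
The Column player's best responses — vs Aggressive: Aggressive (payoff 4); vs Moderate: Moderate (payoff 1).
Mutual best responses occur at (Aggressive, Aggressive) and (Moderate, Moderate); at each, neither player gains by switching.

(Aggressive, Aggressive) and (Moderate, Moderate)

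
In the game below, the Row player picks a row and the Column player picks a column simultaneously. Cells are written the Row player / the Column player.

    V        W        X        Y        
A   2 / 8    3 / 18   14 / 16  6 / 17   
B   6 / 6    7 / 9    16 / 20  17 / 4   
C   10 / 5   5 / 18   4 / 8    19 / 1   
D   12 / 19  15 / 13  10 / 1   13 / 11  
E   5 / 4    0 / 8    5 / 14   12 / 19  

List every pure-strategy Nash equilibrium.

Find each player's best response to every opponent strategy; NE are the intersections.
The Row player's best responses — vs V: D (payoff 12); vs W: D (payoff 15); vs X: B (payoff 16); vs Y: C (payoff 19).
The Column player's best responses — vs A: W (payoff 18); vs B: X (payoff 20); vs C: W (payoff 18); vs D: V (payoff 19); vs E: Y (payoff 19).
Mutual best responses occur at (B, X) and (D, V); at each, neither player gains by switching.

(B, X) and (D, V)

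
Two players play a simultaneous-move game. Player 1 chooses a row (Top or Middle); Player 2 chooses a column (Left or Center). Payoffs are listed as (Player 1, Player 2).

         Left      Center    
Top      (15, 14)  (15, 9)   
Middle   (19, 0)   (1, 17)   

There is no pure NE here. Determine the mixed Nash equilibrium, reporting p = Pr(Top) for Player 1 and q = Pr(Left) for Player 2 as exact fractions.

Each player's mixing probability is pinned down by making the *other* player indifferent.
Player 2 indifferent between Left and Center: p·14 + (1−p)·0 = p·9 + (1−p)·17 ⟹ 0 + 14p = 17 + (-8)p ⟹ p = 17/22.
Player 1 indifferent between Top and Middle: q·15 + (1−q)·15 = q·19 + (1−q)·1 ⟹ 15 + 0q = 1 + 18q ⟹ q = 7/9.

p = 17/22, q = 7/9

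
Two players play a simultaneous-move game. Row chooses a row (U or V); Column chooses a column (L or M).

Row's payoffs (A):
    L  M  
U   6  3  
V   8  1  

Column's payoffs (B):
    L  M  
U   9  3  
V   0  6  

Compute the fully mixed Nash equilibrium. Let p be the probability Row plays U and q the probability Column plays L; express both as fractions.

p = 1/2, q = 1/2

Each player's mixing probability is pinned down by making the *other* player indifferent.
Column indifferent between L and M: p·9 + (1−p)·0 = p·3 + (1−p)·6 ⟹ 0 + 9p = 6 + (-3)p ⟹ p = 1/2.
Row indifferent between U and V: q·6 + (1−q)·3 = q·8 + (1−q)·1 ⟹ 3 + 3q = 1 + 7q ⟹ q = 1/2.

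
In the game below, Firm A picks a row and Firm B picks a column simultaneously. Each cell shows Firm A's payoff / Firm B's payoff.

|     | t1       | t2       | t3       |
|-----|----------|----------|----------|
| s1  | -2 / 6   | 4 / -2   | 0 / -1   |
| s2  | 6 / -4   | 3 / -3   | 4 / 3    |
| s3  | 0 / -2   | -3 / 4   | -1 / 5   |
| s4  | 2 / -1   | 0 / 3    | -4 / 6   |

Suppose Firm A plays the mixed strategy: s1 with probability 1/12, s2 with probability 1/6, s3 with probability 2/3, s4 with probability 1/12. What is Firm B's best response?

Firm B's best reply maximizes expected payoff against the mix.
t1: (1/12)·6 + (1/6)·(-4) + (2/3)·(-2) + (1/12)·(-1) = -19/12
t2: (1/12)·(-2) + (1/6)·(-3) + (2/3)·4 + (1/12)·3 = 9/4
t3: (1/12)·(-1) + (1/6)·3 + (2/3)·5 + (1/12)·6 = 17/4
Highest expected payoff is 17/4, from t3.

t3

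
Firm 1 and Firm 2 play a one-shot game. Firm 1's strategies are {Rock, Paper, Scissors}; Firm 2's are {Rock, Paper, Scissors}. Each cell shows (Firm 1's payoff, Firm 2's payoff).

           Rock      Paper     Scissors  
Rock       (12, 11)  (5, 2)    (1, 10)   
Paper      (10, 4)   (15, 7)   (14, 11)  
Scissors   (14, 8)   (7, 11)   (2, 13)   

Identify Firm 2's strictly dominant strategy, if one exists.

Check whether one of Firm 2's strategies beats all alternatives regardless of what the opponent does.
Rock is not dominant: against Paper, Paper gives 7 > 4.
Paper is not dominant: against Rock, Rock gives 11 > 2.
Scissors is not dominant: against Rock, Rock gives 11 > 10.
No single strategy is best against every opponent action.

No strictly dominant strategy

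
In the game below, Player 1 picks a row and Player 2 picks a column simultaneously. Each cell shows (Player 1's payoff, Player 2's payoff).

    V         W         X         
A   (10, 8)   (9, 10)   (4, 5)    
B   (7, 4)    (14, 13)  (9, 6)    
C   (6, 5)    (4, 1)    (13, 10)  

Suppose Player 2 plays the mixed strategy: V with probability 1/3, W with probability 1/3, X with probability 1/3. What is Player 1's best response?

B

Player 1's best reply maximizes expected payoff against the mix.
A: (1/3)·10 + (1/3)·9 + (1/3)·4 = 23/3
B: (1/3)·7 + (1/3)·14 + (1/3)·9 = 10
C: (1/3)·6 + (1/3)·4 + (1/3)·13 = 23/3
Highest expected payoff is 10, from B.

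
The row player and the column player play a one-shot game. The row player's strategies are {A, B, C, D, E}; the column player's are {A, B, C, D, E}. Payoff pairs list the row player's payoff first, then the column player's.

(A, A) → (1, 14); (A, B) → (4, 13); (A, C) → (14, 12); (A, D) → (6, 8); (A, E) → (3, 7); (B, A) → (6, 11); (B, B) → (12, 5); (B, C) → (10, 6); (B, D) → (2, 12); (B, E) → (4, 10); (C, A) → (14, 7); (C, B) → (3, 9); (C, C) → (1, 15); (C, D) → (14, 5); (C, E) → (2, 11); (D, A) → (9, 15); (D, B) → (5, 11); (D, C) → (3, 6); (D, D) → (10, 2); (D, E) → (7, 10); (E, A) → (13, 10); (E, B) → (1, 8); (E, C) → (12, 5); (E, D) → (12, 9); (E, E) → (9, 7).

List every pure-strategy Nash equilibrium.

Find each player's best response to every opponent strategy; NE are the intersections.
The row player's best responses — vs A: C (payoff 14); vs B: B (payoff 12); vs C: A (payoff 14); vs D: C (payoff 14); vs E: E (payoff 9).
The column player's best responses — vs A: A (payoff 14); vs B: D (payoff 12); vs C: C (payoff 15); vs D: A (payoff 15); vs E: A (payoff 10).
No cell has both players best-responding. For instance, the row player's best reply to C is A, but against A the column player prefers A over C.

There is no pure-strategy Nash equilibrium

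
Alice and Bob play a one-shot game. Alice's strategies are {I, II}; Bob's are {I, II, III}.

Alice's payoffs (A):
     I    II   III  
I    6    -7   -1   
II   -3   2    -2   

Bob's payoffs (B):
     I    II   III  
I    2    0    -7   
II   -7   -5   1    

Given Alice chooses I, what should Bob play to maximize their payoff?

With Alice fixed at I, Bob's payoffs are: I → 2, II → 0, III → -7.
The maximum is 2, achieved by I.

I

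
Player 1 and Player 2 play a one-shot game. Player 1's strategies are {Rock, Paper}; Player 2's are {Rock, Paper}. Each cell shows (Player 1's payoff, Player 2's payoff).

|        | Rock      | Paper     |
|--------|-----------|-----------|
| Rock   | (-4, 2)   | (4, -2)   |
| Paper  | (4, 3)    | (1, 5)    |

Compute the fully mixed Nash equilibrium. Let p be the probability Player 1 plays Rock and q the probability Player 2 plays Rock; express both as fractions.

p = 1/3, q = 3/11

In a mixed NE each player is indifferent between their pure strategies, so the opponent's mix sets the indifference.
Player 2 indifferent between Rock and Paper: p·2 + (1−p)·3 = p·(-2) + (1−p)·5 ⟹ 3 + (-1)p = 5 + (-7)p ⟹ p = 1/3.
Player 1 indifferent between Rock and Paper: q·(-4) + (1−q)·4 = q·4 + (1−q)·1 ⟹ 4 + (-8)q = 1 + 3q ⟹ q = 3/11.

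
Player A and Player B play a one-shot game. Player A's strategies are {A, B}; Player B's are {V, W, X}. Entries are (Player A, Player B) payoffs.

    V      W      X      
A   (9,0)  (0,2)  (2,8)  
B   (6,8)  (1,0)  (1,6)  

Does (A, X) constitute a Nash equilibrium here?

Holding Player B at X: Player A gets 2 from A, versus 1 from B. No profitable deviation for Player A.
Holding Player A at A: Player B gets 8 from X, versus 0 from V, 2 from W. No profitable deviation for Player B either.

Yes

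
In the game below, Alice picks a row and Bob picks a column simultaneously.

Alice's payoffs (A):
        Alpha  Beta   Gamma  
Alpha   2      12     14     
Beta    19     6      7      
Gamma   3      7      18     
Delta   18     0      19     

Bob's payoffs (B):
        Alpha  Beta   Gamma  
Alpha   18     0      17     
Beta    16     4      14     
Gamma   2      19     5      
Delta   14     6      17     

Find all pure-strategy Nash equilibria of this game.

Find each player's best response to every opponent strategy; NE are the intersections.
Alice's best responses — vs Alpha: Beta (payoff 19); vs Beta: Alpha (payoff 12); vs Gamma: Delta (payoff 19).
Bob's best responses — vs Alpha: Alpha (payoff 18); vs Beta: Alpha (payoff 16); vs Gamma: Beta (payoff 19); vs Delta: Gamma (payoff 17).
Mutual best responses occur at (Beta, Alpha) and (Delta, Gamma); at each, neither player gains by switching.

(Beta, Alpha) and (Delta, Gamma)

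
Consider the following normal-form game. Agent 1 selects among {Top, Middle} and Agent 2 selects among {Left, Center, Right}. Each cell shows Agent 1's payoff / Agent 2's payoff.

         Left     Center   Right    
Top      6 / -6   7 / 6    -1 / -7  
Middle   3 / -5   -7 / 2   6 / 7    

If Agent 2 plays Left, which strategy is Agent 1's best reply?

With Agent 2 fixed at Left, Agent 1's payoffs are: Top → 6, Middle → 3.
The maximum is 6, achieved by Top.

Top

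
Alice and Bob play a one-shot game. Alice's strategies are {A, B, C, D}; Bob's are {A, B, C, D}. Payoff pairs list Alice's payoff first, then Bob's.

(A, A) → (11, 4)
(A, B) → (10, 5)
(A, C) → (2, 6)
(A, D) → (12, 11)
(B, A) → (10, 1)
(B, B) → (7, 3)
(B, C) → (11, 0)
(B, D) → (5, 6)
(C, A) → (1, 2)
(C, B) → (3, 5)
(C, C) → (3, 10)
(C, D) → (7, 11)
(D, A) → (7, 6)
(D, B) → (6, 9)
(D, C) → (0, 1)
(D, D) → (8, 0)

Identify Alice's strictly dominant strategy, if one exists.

Check whether one of Alice's strategies beats all alternatives regardless of what the opponent does.
A is not dominant: against C, B gives 11 > 2.
B is not dominant: against A, A gives 11 > 10.
C is not dominant: against A, A gives 11 > 1.
D is not dominant: against A, A gives 11 > 7.
No single strategy is best against every opponent action.

No strictly dominant strategy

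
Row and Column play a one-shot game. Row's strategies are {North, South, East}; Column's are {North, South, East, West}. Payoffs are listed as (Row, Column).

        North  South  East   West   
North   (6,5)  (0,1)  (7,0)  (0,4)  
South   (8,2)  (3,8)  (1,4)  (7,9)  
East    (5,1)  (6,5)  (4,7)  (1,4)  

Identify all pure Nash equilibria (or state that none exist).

Check mutual best responses: a cell is a NE iff neither player can gain by unilaterally deviating.
Row's best responses — vs North: South (payoff 8); vs South: East (payoff 6); vs East: North (payoff 7); vs West: South (payoff 7).
Column's best responses — vs North: North (payoff 5); vs South: West (payoff 9); vs East: East (payoff 7).
The only mutual best response is (South, West); neither player gains by switching there.

(South, West)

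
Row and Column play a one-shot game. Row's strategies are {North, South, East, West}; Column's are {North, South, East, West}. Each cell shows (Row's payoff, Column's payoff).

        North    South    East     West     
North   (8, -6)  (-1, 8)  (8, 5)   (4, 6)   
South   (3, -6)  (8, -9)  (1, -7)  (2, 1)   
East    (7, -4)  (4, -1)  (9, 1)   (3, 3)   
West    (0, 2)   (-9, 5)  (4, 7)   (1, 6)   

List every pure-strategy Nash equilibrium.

A profile is a Nash equilibrium when each player is best-responding to the other.
Row's best responses — vs North: North (payoff 8); vs South: South (payoff 8); vs East: East (payoff 9); vs West: North (payoff 4).
Column's best responses — vs North: South (payoff 8); vs South: West (payoff 1); vs East: West (payoff 3); vs West: East (payoff 7).
No cell has both players best-responding. For instance, Row's best reply to East is East, but against East Column prefers West over East.

None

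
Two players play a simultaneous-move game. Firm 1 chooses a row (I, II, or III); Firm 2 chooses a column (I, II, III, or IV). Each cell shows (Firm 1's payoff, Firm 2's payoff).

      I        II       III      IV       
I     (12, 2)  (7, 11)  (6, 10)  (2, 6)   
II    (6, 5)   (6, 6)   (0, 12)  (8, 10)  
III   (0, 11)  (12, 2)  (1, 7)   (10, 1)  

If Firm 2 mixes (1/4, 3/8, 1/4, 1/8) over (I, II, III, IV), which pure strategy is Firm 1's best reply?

I

Firm 1's best reply maximizes expected payoff against the mix.
I: (1/4)·12 + (3/8)·7 + (1/4)·6 + (1/8)·2 = 59/8
II: (1/4)·6 + (3/8)·6 + (1/4)·0 + (1/8)·8 = 19/4
III: (1/4)·0 + (3/8)·12 + (1/4)·1 + (1/8)·10 = 6
Highest expected payoff is 59/8, from I.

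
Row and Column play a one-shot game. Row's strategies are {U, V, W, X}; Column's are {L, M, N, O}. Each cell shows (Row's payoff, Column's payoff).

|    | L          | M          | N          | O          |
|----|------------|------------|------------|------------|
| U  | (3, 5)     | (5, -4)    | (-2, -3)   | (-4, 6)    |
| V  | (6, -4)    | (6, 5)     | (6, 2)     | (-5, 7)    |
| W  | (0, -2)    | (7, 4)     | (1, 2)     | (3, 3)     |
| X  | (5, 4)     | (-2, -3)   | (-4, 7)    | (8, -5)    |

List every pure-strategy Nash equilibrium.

A profile is a Nash equilibrium when each player is best-responding to the other.
Row's best responses — vs L: V (payoff 6); vs M: W (payoff 7); vs N: V (payoff 6); vs O: X (payoff 8).
Column's best responses — vs U: O (payoff 6); vs V: O (payoff 7); vs W: M (payoff 4); vs X: N (payoff 7).
The only mutual best response is (W, M); neither player gains by switching there.

(W, M)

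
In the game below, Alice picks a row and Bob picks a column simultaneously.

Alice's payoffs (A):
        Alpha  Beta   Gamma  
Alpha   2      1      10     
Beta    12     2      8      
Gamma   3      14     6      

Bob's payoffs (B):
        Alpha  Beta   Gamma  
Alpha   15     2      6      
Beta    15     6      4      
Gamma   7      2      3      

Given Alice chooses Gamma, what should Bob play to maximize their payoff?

With Alice fixed at Gamma, Bob's payoffs are: Alpha → 7, Beta → 2, Gamma → 3.
The maximum is 7, achieved by Alpha.

Alpha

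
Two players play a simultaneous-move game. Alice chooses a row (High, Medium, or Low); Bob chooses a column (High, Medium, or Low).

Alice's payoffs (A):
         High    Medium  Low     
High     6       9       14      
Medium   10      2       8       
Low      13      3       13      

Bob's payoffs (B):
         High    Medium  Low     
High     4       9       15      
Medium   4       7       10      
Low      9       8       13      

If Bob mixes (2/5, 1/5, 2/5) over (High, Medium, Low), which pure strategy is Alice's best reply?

Low

Alice's best reply maximizes expected payoff against the mix.
High: (2/5)·6 + (1/5)·9 + (2/5)·14 = 49/5
Medium: (2/5)·10 + (1/5)·2 + (2/5)·8 = 38/5
Low: (2/5)·13 + (1/5)·3 + (2/5)·13 = 11
Highest expected payoff is 11, from Low.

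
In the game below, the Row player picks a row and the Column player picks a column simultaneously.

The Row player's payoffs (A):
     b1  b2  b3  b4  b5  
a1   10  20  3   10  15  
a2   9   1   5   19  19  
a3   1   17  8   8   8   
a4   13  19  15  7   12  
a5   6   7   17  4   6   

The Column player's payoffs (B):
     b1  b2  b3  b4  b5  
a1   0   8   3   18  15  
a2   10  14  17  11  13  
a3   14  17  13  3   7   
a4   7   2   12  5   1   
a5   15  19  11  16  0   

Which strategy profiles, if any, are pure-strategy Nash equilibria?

A profile is a Nash equilibrium when each player is best-responding to the other.
The Row player's best responses — vs b1: a4 (payoff 13); vs b2: a1 (payoff 20); vs b3: a5 (payoff 17); vs b4: a2 (payoff 19); vs b5: a2 (payoff 19).
The Column player's best responses — vs a1: b4 (payoff 18); vs a2: b3 (payoff 17); vs a3: b2 (payoff 17); vs a4: b3 (payoff 12); vs a5: b2 (payoff 19).
No cell has both players best-responding. For instance, the Row player's best reply to b1 is a4, but against a4 the Column player prefers b3 over b1.

No pure-strategy Nash equilibrium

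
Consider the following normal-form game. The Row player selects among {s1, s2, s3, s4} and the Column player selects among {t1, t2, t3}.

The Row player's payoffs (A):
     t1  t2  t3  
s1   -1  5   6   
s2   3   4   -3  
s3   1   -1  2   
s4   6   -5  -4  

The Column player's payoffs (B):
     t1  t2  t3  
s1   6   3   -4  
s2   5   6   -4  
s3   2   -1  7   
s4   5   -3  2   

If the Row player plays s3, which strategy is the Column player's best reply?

With the Row player fixed at s3, the Column player's payoffs are: t1 → 2, t2 → -1, t3 → 7.
The maximum is 7, achieved by t3.

t3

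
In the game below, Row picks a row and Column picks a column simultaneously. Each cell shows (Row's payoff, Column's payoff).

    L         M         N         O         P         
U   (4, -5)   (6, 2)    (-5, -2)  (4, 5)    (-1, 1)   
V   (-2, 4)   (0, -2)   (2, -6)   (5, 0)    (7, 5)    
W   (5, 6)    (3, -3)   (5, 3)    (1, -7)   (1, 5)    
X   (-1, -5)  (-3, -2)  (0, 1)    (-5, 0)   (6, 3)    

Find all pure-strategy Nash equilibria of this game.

(V, P) and (W, L)

A profile is a Nash equilibrium when each player is best-responding to the other.
Row's best responses — vs L: W (payoff 5); vs M: U (payoff 6); vs N: W (payoff 5); vs O: V (payoff 5); vs P: V (payoff 7).
Column's best responses — vs U: O (payoff 5); vs V: P (payoff 5); vs W: L (payoff 6); vs X: P (payoff 3).
Mutual best responses occur at (V, P) and (W, L); at each, neither player gains by switching.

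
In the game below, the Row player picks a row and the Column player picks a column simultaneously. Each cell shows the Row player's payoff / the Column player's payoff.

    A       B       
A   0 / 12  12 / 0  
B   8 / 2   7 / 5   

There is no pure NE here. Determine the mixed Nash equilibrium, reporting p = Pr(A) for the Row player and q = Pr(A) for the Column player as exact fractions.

In a mixed NE each player is indifferent between their pure strategies, so the opponent's mix sets the indifference.
The Column player indifferent between A and B: p·12 + (1−p)·2 = p·0 + (1−p)·5 ⟹ 2 + 10p = 5 + (-5)p ⟹ p = 1/5.
The Row player indifferent between A and B: q·0 + (1−q)·12 = q·8 + (1−q)·7 ⟹ 12 + (-12)q = 7 + 1q ⟹ q = 5/13.

p = 1/5, q = 5/13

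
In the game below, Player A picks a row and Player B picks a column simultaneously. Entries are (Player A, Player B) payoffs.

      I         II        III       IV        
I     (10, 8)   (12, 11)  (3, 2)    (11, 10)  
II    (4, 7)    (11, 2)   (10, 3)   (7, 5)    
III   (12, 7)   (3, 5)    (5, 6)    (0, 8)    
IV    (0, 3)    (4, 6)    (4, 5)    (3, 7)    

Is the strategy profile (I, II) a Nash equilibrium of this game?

Yes

Holding Player B at II: Player A gets 12 from I, versus 11 from II, 3 from III, 4 from IV. No profitable deviation for Player A.
Holding Player A at I: Player B gets 11 from II, versus 8 from I, 2 from III, 10 from IV. No profitable deviation for Player B either.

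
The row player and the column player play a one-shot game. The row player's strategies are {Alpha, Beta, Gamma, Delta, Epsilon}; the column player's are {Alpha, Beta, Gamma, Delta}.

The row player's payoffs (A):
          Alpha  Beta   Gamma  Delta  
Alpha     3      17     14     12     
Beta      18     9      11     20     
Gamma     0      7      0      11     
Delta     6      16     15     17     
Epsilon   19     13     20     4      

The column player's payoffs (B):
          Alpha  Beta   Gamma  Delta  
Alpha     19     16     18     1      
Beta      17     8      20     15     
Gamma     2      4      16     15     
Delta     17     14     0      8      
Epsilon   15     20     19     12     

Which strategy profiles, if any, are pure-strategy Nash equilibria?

There is no pure-strategy Nash equilibrium

A profile is a Nash equilibrium when each player is best-responding to the other.
The row player's best responses — vs Alpha: Epsilon (payoff 19); vs Beta: Alpha (payoff 17); vs Gamma: Epsilon (payoff 20); vs Delta: Beta (payoff 20).
The column player's best responses — vs Alpha: Alpha (payoff 19); vs Beta: Gamma (payoff 20); vs Gamma: Gamma (payoff 16); vs Delta: Alpha (payoff 17); vs Epsilon: Beta (payoff 20).
No cell has both players best-responding. For instance, the row player's best reply to Gamma is Epsilon, but against Epsilon the column player prefers Beta over Gamma.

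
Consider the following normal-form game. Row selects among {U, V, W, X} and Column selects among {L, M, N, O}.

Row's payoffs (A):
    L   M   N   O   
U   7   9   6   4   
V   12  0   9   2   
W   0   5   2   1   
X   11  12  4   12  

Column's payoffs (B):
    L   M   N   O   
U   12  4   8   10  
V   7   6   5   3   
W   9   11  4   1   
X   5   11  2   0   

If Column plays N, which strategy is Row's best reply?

V

With Column fixed at N, Row's payoffs are: U → 6, V → 9, W → 2, X → 4.
The maximum is 9, achieved by V.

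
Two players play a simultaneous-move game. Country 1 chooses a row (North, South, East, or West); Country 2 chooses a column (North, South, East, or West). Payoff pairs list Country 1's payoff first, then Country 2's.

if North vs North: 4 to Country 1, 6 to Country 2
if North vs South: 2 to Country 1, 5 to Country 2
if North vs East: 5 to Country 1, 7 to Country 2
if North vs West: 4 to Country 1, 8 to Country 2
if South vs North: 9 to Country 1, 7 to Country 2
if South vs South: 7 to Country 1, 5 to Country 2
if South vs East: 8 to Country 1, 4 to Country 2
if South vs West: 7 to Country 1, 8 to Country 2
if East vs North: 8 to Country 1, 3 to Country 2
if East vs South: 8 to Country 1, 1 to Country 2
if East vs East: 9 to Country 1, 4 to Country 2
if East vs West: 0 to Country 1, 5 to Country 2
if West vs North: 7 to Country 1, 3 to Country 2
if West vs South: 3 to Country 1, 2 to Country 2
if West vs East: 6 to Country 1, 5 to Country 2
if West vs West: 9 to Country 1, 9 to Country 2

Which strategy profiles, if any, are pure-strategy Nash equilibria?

(West, West)

A profile is a Nash equilibrium when each player is best-responding to the other.
Country 1's best responses — vs North: South (payoff 9); vs South: East (payoff 8); vs East: East (payoff 9); vs West: West (payoff 9).
Country 2's best responses — vs North: West (payoff 8); vs South: West (payoff 8); vs East: West (payoff 5); vs West: West (payoff 9).
The only mutual best response is (West, West); neither player gains by switching there.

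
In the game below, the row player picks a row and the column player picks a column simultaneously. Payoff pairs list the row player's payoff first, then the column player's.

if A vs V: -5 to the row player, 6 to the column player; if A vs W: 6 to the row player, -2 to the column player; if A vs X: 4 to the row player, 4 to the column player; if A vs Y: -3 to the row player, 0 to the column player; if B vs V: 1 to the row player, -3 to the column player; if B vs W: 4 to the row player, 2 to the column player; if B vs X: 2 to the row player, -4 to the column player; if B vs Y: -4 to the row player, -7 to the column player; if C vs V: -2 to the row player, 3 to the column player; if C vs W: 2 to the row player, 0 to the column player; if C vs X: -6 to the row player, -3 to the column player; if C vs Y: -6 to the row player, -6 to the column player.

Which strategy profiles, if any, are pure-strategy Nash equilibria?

A profile is a Nash equilibrium when each player is best-responding to the other.
The row player's best responses — vs V: B (payoff 1); vs W: A (payoff 6); vs X: A (payoff 4); vs Y: A (payoff -3).
The column player's best responses — vs A: V (payoff 6); vs B: W (payoff 2); vs C: V (payoff 3).
No cell has both players best-responding. For instance, the row player's best reply to W is A, but against A the column player prefers V over W.

There is no pure-strategy Nash equilibrium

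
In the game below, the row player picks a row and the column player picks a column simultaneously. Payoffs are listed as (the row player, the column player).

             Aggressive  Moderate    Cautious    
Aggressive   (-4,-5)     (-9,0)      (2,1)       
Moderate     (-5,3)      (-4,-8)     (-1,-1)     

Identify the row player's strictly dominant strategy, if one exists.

None

Check whether one of the row player's strategies beats all alternatives regardless of what the opponent does.
Aggressive is not dominant: against Moderate, Moderate gives -4 > -9.
Moderate is not dominant: against Aggressive, Aggressive gives -4 > -5.
No single strategy is best against every opponent action.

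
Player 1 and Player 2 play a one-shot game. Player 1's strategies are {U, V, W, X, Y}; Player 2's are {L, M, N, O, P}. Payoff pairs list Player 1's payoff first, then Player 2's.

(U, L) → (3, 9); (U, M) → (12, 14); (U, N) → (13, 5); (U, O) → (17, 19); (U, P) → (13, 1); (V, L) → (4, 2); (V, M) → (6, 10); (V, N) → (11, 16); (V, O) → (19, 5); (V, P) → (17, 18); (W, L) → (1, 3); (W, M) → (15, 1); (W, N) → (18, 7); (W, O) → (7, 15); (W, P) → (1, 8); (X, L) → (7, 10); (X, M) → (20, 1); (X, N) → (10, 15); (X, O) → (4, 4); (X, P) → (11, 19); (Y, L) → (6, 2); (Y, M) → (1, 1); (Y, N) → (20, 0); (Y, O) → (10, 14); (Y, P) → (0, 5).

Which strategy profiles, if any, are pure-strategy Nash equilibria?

Check mutual best responses: a cell is a NE iff neither player can gain by unilaterally deviating.
Player 1's best responses — vs L: X (payoff 7); vs M: X (payoff 20); vs N: Y (payoff 20); vs O: V (payoff 19); vs P: V (payoff 17).
Player 2's best responses — vs U: O (payoff 19); vs V: P (payoff 18); vs W: O (payoff 15); vs X: P (payoff 19); vs Y: O (payoff 14).
The only mutual best response is (V, P); neither player gains by switching there.

(V, P)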